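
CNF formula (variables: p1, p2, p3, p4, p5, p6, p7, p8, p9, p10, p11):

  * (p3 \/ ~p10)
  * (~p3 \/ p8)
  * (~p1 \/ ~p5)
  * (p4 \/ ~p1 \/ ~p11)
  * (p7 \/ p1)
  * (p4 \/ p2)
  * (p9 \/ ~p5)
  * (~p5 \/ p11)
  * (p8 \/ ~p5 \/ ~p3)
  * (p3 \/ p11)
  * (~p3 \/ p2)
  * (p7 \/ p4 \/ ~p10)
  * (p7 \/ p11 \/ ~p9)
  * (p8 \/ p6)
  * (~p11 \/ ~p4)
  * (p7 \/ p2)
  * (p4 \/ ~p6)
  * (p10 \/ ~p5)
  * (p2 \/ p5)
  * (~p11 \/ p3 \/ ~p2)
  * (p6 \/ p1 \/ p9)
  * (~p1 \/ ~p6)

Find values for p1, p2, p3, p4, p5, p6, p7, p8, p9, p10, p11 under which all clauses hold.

p1=T, p2=T, p3=T, p4=T, p5=F, p6=F, p7=T, p8=T, p9=F, p10=F, p11=F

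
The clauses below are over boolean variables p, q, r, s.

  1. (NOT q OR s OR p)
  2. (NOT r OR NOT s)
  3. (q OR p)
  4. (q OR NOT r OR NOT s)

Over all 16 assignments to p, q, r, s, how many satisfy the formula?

The models are:
  p=0 q=1 r=0 s=1
  p=1 q=0 r=0 s=0
  p=1 q=0 r=0 s=1
  p=1 q=0 r=1 s=0
  p=1 q=1 r=0 s=0
  p=1 q=1 r=0 s=1
  p=1 q=1 r=1 s=0
That's 7 in total.

7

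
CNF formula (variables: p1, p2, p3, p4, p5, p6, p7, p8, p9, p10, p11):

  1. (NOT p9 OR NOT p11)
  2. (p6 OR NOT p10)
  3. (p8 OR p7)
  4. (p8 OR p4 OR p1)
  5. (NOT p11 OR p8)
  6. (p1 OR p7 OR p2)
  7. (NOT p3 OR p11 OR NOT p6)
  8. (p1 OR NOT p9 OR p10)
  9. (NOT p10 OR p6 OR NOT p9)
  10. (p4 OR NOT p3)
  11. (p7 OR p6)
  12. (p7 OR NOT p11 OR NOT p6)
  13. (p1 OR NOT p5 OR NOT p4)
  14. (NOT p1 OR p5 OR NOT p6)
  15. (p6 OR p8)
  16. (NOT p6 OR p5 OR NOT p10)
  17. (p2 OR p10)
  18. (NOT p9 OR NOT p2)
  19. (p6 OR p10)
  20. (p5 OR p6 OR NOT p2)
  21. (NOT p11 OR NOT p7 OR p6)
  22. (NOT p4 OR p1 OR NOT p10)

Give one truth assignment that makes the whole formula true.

p1=1, p2=1, p3=0, p4=0, p5=1, p6=1, p7=1, p8=1, p9=0, p10=1, p11=1

p3 occurs only negated in the remaining clauses — set p3 = False.
p8 occurs only positively in the remaining clauses — set p8 = True.
Try p1 = True.
The remaining clauses are satisfied by p2 = True, p4 = False, p5 = True, p6 = True, p7 = True, p9 = False, p10 = True, p11 = True.
Every clause has at least one true literal under this assignment.
Check each clause:
  1. (NOT p11 OR NOT p9) — NOT p9 is true.
  2. (p6 OR NOT p10) — p6 is true.
  3. (p7 OR p8) — p8 is true.
  4. (p4 OR p8 OR p1) — p8 is true.
  5. (p8 OR NOT p11) — p8 is true.
  6. (p7 OR p1 OR p2) — p1 is true.
  7. (NOT p3 OR p11 OR NOT p6) — p11 is true.
  8. (p1 OR p10 OR NOT p9) — p1 is true.
  9. (NOT p10 OR NOT p9 OR p6) — p6 is true.
  10. (NOT p3 OR p4) — NOT p3 is true.
  11. (p7 OR p6) — p6 is true.
  12. (p7 OR NOT p6 OR NOT p11) — p7 is true.
  13. (p1 OR NOT p5 OR NOT p4) — p1 is true.
  14. (p5 OR NOT p6 OR NOT p1) — p5 is true.
  15. (p6 OR p8) — p8 is true.
  16. (NOT p10 OR p5 OR NOT p6) — p5 is true.
  17. (p10 OR p2) — p10 is true.
  18. (NOT p2 OR NOT p9) — NOT p9 is true.
  19. (p10 OR p6) — p10 is true.
  20. (p5 OR NOT p2 OR p6) — p5 is true.
  21. (NOT p7 OR p6 OR NOT p11) — p6 is true.
  22. (NOT p4 OR p1 OR NOT p10) — p1 is true.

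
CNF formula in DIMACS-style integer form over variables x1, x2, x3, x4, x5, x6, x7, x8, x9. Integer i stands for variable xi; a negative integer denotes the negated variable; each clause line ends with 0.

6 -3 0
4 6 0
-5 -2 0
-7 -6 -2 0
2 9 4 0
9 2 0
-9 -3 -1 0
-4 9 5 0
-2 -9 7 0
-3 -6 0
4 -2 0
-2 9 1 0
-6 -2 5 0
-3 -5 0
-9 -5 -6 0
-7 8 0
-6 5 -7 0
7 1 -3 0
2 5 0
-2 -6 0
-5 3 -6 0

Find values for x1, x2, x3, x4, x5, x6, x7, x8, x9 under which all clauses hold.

x1 = False, x2 = False, x3 = False, x4 = True, x5 = True, x6 = False, x7 = False, x8 = True, x9 = True

Check each clause:
  1. (~x3 | x6) — ~x3 is true.
  2. (x4 | x6) — x4 is true.
  3. (~x5 | ~x2) — ~x2 is true.
  4. (~x7 | ~x2 | ~x6) — ~x7 is true.
  5. (x9 | x2 | x4) — x9 is true.
  6. (x2 | x9) — x9 is true.
  7. (~x3 | ~x1 | ~x9) — ~x3 is true.
  8. (~x4 | x9 | x5) — x9 is true.
  9. (~x2 | x7 | ~x9) — ~x2 is true.
  10. (~x6 | ~x3) — ~x6 is true.
  11. (~x2 | x4) — x4 is true.
  12. (~x2 | x1 | x9) — ~x2 is true.
  13. (x5 | ~x6 | ~x2) — ~x6 is true.
  14. (~x3 | ~x5) — ~x3 is true.
  15. (~x6 | ~x5 | ~x9) — ~x6 is true.
  16. (x8 | ~x7) — x8 is true.
  17. (~x6 | ~x7 | x5) — ~x7 is true.
  18. (x7 | x1 | ~x3) — ~x3 is true.
  19. (x2 | x5) — x5 is true.
  20. (~x6 | ~x2) — ~x6 is true.
  21. (~x5 | ~x6 | x3) — ~x6 is true.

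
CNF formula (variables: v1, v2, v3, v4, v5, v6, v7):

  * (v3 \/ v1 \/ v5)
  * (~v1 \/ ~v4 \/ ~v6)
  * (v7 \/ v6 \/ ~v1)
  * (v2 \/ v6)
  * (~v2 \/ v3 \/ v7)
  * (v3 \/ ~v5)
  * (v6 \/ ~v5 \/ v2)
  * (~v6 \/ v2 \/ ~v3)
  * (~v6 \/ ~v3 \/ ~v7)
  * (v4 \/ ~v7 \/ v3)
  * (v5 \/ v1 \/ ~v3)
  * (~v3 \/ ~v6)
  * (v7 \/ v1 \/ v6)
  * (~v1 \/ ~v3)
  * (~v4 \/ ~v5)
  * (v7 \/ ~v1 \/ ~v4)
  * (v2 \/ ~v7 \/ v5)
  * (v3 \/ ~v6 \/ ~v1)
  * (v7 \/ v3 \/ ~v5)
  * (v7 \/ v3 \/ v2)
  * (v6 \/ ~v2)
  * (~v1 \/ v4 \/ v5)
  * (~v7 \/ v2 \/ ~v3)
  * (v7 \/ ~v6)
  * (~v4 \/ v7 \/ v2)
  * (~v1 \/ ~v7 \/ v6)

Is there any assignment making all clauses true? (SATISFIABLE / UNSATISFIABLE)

v3 = True:
  propagation gives v6=False, v2=True; an empty clause results — contradiction.
v3 = False:
  propagation gives v5=False, v1=True, v6=False, v7=True; an empty clause results — contradiction.
Every branch closes, so no satisfying assignment exists.

UNSATISFIABLE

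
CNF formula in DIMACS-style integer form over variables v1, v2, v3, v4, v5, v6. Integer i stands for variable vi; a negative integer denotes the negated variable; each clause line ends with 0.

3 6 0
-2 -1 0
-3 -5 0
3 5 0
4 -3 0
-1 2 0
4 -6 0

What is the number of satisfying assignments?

The models are:
  v1=F v2=F v3=F v4=T v5=T v6=T
  v1=F v2=F v3=T v4=T v5=F v6=F
  v1=F v2=F v3=T v4=T v5=F v6=T
  v1=F v2=T v3=F v4=T v5=T v6=T
  v1=F v2=T v3=T v4=T v5=F v6=F
  v1=F v2=T v3=T v4=T v5=F v6=T
That's 6 in total.

6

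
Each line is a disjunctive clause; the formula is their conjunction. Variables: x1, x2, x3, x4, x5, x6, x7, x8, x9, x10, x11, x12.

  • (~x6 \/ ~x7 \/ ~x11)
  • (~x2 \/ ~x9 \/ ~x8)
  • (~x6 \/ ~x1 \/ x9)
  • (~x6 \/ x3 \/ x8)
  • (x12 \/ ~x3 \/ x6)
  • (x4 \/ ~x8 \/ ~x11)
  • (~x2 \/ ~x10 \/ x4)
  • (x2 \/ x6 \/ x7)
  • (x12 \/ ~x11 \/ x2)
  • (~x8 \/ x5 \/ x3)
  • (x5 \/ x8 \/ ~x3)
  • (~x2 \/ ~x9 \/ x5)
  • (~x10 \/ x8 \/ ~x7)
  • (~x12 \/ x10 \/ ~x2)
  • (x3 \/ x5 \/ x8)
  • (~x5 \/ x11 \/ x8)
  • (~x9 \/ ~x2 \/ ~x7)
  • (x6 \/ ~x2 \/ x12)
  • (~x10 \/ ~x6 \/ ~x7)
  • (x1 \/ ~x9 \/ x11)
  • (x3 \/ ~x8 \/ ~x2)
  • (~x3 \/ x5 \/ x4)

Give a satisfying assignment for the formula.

x4 occurs only positively in the remaining clauses — set x4 = True.
Try x1 = True.
Branch on x2: take x2 = False.
For the remaining variables, x3 = False, x5 = True, x6 = False, x7 = True, x8 = False, x9 = False, x10 = False, x11 = True, x12 = True works.

x1 = True  x2 = False  x3 = False  x4 = True  x5 = True  x6 = False  x7 = True  x8 = False  x9 = False  x10 = False  x11 = True  x12 = True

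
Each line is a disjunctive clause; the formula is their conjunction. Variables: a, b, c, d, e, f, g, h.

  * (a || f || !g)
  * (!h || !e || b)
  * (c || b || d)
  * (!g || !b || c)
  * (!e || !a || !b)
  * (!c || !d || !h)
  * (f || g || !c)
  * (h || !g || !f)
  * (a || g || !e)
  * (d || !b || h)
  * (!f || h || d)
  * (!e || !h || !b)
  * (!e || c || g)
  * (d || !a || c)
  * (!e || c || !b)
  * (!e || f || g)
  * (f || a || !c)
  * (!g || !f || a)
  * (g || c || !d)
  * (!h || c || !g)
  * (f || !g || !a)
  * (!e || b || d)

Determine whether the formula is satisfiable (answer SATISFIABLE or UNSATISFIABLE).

SATISFIABLE

e occurs only negated in the remaining clauses — set e = False.
Try a = False.
Set b = True and propagate.
For the remaining variables, c = True, d = False, f = True, g = False, h = True works.
So a=F, b=T, c=T, d=F, e=F, f=T, g=F, h=T is a satisfying assignment.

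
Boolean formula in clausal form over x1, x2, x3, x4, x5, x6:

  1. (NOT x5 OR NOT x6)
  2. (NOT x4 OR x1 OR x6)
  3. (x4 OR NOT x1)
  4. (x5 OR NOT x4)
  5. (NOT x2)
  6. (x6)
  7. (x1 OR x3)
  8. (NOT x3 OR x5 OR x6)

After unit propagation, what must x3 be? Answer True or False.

True

(NOT x2) is a unit clause: x2 = False.
Unit clause (x6) sets x6 = True.
In (NOT x6 OR NOT x5), NOT x6 is now false; NOT x5 must hold, so x5 = False.
From (x5 OR NOT x4) and x5 = False: x4 = False.
From (NOT x1 OR x4) and x4 = False: x1 = False.
(x3 OR x1) with x1 = False leaves only x3, so x3 = True.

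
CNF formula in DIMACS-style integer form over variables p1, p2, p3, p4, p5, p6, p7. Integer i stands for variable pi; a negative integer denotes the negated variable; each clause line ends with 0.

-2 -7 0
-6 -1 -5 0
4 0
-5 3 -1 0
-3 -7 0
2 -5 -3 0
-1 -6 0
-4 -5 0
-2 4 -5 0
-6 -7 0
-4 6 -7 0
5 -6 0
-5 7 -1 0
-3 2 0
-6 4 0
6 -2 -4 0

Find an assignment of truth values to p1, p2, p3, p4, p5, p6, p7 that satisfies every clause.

The clause (p4) is unit: p4 must be True.
(!p5) is a unit clause, so p5 = False.
Unit propagation: (!p6) forces p6 = False.
The clause (!p7) is unit: p7 must be False.
The clause (!p2) is unit: p2 must be False.
The clause (!p3) is unit: p3 must be False.
p1 is now unconstrained; take p1 = False.
Check each clause:
  1. (!p2 || !p7) — !p7 is true.
  2. (!p6 || !p1 || !p5) — !p6 is true.
  3. (p4) — p4 is true.
  4. (!p1 || !p5 || p3) — !p1 is true.
  5. (!p3 || !p7) — !p7 is true.
  6. (p2 || !p5 || !p3) — !p5 is true.
  7. (!p1 || !p6) — !p6 is true.
  8. (!p5 || !p4) — !p5 is true.
  9. (!p2 || !p5 || p4) — !p5 is true.
  10. (!p6 || !p7) — !p7 is true.
  11. (p6 || !p7 || !p4) — !p7 is true.
  12. (!p6 || p5) — !p6 is true.
  13. (!p5 || p7 || !p1) — !p5 is true.
  14. (p2 || !p3) — !p3 is true.
  15. (!p6 || p4) — !p6 is true.
  16. (!p2 || !p4 || p6) — !p2 is true.

p1=False, p2=False, p3=False, p4=True, p5=False, p6=False, p7=False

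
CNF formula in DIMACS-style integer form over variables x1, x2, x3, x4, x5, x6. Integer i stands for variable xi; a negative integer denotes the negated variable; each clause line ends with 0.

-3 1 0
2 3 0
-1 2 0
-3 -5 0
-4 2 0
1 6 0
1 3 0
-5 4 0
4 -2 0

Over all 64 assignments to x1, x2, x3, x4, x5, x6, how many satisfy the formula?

6

The models are:
  x1=T x2=T x3=F x4=T x5=F x6=F
  x1=T x2=T x3=F x4=T x5=F x6=T
  x1=T x2=T x3=F x4=T x5=T x6=F
  x1=T x2=T x3=F x4=T x5=T x6=T
  x1=T x2=T x3=T x4=T x5=F x6=F
  x1=T x2=T x3=T x4=T x5=F x6=T
Count: 6.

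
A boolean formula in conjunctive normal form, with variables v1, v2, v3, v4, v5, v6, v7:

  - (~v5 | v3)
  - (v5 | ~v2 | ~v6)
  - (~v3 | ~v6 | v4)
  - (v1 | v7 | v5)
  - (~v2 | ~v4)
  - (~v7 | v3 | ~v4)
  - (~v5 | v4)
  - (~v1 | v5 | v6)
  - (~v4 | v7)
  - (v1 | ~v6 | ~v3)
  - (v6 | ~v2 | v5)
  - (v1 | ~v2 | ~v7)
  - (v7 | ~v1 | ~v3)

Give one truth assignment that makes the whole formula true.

Pure literal: v2 appears only negated; assign v2 = False.
Try v1 = False.
Branch on v3: take v3 = True.
  then v6 is forced to False.
The remaining clauses are satisfied by v4 = True, v5 = True, v7 = True.
Check each clause:
  1. (v3 | ~v5) — v3 is true.
  2. (~v2 | v5 | ~v6) — ~v6 is true.
  3. (~v3 | v4 | ~v6) — ~v6 is true.
  4. (v7 | v5 | v1) — v5 is true.
  5. (~v4 | ~v2) — ~v2 is true.
  6. (~v7 | v3 | ~v4) — v3 is true.
  7. (v4 | ~v5) — v4 is true.
  8. (v6 | ~v1 | v5) — v5 is true.
  9. (v7 | ~v4) — v7 is true.
  10. (~v3 | v1 | ~v6) — ~v6 is true.
  11. (~v2 | v5 | v6) — v5 is true.
  12. (~v2 | v1 | ~v7) — ~v2 is true.
  13. (v7 | ~v3 | ~v1) — ~v1 is true.

v1 = 0, v2 = 0, v3 = 1, v4 = 1, v5 = 1, v6 = 0, v7 = 1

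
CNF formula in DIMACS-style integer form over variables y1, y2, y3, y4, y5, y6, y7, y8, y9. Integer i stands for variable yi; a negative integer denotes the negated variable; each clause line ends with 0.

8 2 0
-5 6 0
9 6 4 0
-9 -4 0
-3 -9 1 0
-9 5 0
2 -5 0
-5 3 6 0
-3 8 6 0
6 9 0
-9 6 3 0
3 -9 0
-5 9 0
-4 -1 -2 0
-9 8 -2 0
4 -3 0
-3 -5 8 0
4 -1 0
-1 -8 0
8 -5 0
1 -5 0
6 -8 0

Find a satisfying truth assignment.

y1 = 0, y2 = 0, y3 = 0, y4 = 0, y5 = 0, y6 = 1, y7 = 1, y8 = 1, y9 = 0

y6 occurs only positively in the remaining clauses — set y6 = True.
Set y1 = False and propagate.
  then y5 is forced to False.
  then y9 is forced to False.
Branch on y2: take y2 = False.
  then y8 is forced to True.
Try y3 = False.
y4, y7 are now unconstrained; take y4 = False, y7 = True.
Every clause has at least one true literal under this assignment.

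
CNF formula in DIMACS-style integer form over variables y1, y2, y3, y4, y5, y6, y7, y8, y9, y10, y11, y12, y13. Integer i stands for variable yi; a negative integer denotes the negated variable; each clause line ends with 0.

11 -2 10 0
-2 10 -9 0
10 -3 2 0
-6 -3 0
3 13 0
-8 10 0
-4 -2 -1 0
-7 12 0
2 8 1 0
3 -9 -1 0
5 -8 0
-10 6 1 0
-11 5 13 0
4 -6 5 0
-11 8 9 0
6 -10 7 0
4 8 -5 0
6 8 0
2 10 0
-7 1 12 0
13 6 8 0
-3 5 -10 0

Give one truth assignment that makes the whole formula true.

y12 occurs only positively in the remaining clauses — set y12 = True.
Set y1 = True and propagate.
Try y2 = True.
  then y4 is forced to False.
For the remaining variables, y3 = True, y5 = True, y6 = False, y7 = True, y8 = True, y9 = True, y10 = True, y11 = False, y13 = False works.

y1 = True, y2 = True, y3 = True, y4 = False, y5 = True, y6 = False, y7 = True, y8 = True, y9 = True, y10 = True, y11 = False, y12 = True, y13 = False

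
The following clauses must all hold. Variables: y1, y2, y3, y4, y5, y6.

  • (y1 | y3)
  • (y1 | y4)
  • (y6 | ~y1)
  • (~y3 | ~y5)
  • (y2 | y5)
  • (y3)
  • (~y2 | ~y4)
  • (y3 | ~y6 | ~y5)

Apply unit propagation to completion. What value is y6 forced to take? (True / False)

True

Unit clause (y3) sets y3 = True.
From (~y3 | ~y5) and y3 = True: y5 = False.
(y2 | y5): since y5 = False, the clause reduces to (y2). y2 = True.
From (~y2 | ~y4) and y2 = True: y4 = False.
In (y4 | y1), y4 is now false; y1 must hold, so y1 = True.
(~y1 | y6): since y1 = True, the clause reduces to (y6). y6 = True.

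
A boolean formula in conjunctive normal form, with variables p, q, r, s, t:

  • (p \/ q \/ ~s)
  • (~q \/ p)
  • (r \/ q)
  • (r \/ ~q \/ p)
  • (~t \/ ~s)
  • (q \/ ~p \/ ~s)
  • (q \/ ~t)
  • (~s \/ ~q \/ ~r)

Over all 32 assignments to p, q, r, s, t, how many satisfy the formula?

Satisfying assignments:
  p=0 q=0 r=1 s=0 t=0
  p=1 q=0 r=1 s=0 t=0
  p=1 q=1 r=0 s=0 t=0
  p=1 q=1 r=0 s=0 t=1
  p=1 q=1 r=0 s=1 t=0
  p=1 q=1 r=1 s=0 t=0
  p=1 q=1 r=1 s=0 t=1
That's 7 in total.

7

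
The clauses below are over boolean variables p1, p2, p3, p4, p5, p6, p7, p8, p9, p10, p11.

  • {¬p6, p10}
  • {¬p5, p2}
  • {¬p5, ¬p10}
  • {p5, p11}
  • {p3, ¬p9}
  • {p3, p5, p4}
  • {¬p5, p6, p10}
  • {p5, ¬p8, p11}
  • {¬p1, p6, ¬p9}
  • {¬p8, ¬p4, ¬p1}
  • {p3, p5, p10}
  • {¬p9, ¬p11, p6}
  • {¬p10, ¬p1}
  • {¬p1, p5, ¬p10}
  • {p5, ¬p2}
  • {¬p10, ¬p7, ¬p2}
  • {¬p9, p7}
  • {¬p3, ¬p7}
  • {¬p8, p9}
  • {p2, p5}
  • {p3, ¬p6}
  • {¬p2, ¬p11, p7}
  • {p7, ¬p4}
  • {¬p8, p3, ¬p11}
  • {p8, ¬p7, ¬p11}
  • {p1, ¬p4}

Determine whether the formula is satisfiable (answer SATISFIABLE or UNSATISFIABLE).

UNSATISFIABLE

p5 = True:
  propagation gives p2=True, p10=False, p6=False; an empty clause results — contradiction.
p5 = False:
  propagation gives p11=True, p2=False; an empty clause results — contradiction.
Every branch closes, so no satisfying assignment exists.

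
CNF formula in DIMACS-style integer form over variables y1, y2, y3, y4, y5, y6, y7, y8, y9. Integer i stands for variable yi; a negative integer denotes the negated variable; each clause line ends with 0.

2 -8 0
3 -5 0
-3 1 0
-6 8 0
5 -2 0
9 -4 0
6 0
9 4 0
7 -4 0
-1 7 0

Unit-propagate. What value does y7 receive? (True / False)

Unit clause (y6) sets y6 = True.
From (y8 ∨ ¬y6) and y6 = True: y8 = True.
(y2 ∨ ¬y8) with y8 = True leaves only y2, so y2 = True.
From (y5 ∨ ¬y2) and y2 = True: y5 = True.
In (¬y5 ∨ y3), ¬y5 is now false; y3 must hold, so y3 = True.
(y1 ∨ ¬y3): since y3 = True, the clause reduces to (y1). y1 = True.
(¬y1 ∨ y7) with y1 = True leaves only y7, so y7 = True.

True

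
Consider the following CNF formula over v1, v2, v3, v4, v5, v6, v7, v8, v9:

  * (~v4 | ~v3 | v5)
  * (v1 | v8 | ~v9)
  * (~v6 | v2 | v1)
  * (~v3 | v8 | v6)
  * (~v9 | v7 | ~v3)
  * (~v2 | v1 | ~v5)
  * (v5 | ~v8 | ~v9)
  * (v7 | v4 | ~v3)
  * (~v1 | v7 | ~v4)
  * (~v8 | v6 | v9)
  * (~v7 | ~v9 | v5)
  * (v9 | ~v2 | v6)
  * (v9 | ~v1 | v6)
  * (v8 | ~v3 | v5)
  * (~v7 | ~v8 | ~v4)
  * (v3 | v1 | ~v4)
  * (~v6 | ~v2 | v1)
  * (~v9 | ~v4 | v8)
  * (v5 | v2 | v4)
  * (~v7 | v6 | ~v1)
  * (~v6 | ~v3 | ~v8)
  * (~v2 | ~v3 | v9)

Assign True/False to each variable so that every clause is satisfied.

Set v1 = False and propagate.
Branch on v2: take v2 = False.
  then v6 is forced to False.
Try v3 = False.
  then v4 is forced to False.
  then v5 is forced to True.
For the remaining variables, v7 = True, v8 = False, v9 = False works.
Check each clause:
  1. (~v3 | v5 | ~v4) — ~v3 is true.
  2. (v8 | ~v9 | v1) — ~v9 is true.
  3. (~v6 | v1 | v2) — ~v6 is true.
  4. (v8 | v6 | ~v3) — ~v3 is true.
  5. (v7 | ~v3 | ~v9) — ~v9 is true.
  6. (~v5 | ~v2 | v1) — ~v2 is true.
  7. (v5 | ~v8 | ~v9) — ~v8 is true.
  8. (v7 | ~v3 | v4) — ~v3 is true.
  9. (~v1 | ~v4 | v7) — ~v4 is true.
  10. (v9 | v6 | ~v8) — ~v8 is true.
  11. (~v7 | v5 | ~v9) — v5 is true.
  12. (v9 | ~v2 | v6) — ~v2 is true.
  13. (~v1 | v9 | v6) — ~v1 is true.
  14. (~v3 | v5 | v8) — ~v3 is true.
  15. (~v8 | ~v7 | ~v4) — ~v8 is true.
  16. (v3 | ~v4 | v1) — ~v4 is true.
  17. (~v6 | v1 | ~v2) — ~v6 is true.
  18. (v8 | ~v9 | ~v4) — ~v4 is true.
  19. (v5 | v4 | v2) — v5 is true.
  20. (v6 | ~v1 | ~v7) — ~v1 is true.
  21. (~v6 | ~v8 | ~v3) — ~v8 is true.
  22. (~v2 | ~v3 | v9) — ~v3 is true.

v1 = F, v2 = F, v3 = F, v4 = F, v5 = T, v6 = F, v7 = T, v8 = F, v9 = F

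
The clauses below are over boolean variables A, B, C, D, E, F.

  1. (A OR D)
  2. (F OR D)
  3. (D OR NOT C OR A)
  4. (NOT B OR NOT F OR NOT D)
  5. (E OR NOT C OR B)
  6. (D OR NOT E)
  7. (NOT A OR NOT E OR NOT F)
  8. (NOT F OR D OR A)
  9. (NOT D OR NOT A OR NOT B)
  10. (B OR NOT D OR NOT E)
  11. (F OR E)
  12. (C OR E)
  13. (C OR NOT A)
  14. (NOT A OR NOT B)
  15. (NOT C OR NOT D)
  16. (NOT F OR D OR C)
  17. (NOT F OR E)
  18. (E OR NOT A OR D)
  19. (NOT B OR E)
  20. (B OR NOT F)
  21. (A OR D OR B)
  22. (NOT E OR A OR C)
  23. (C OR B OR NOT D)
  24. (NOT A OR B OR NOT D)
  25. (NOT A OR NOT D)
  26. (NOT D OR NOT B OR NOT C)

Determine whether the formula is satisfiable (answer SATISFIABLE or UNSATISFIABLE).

UNSATISFIABLE

D = True:
  propagation gives C=False, E=True, B=True, F=False; an empty clause results — contradiction.
D = False:
  propagation gives A=True, F=True, E=False; an empty clause results — contradiction.
Every branch closes, so no satisfying assignment exists.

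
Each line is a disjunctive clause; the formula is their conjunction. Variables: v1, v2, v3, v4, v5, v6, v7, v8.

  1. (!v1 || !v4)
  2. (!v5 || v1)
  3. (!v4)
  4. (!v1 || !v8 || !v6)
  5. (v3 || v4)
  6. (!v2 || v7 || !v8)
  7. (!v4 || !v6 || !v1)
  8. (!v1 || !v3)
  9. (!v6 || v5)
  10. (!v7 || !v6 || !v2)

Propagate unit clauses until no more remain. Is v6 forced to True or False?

False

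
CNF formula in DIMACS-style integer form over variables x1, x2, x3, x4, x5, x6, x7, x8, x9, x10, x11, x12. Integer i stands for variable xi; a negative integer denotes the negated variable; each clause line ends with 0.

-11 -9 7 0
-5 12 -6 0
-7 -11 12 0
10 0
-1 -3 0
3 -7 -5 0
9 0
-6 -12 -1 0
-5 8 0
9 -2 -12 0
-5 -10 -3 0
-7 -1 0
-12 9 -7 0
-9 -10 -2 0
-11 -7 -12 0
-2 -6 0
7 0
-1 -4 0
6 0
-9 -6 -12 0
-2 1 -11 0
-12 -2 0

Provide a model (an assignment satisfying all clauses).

x1=F, x2=F, x3=F, x4=F, x5=F, x6=T, x7=T, x8=T, x9=T, x10=T, x11=F, x12=F

The clause (x10) is unit: x10 must be True.
(x9) is a unit clause, so x9 = True.
The clause (¬x2) is unit: x2 must be False.
Unit propagation: (x7) forces x7 = True.
(¬x1) is a unit clause, so x1 = False.
(x6) is a unit clause, so x6 = True.
Unit propagation: (¬x12) forces x12 = False.
Unit propagation: (¬x5) forces x5 = False.
Unit propagation: (¬x11) forces x11 = False.
x3, x4, x8 are now unconstrained; take x3 = False, x4 = False, x8 = True.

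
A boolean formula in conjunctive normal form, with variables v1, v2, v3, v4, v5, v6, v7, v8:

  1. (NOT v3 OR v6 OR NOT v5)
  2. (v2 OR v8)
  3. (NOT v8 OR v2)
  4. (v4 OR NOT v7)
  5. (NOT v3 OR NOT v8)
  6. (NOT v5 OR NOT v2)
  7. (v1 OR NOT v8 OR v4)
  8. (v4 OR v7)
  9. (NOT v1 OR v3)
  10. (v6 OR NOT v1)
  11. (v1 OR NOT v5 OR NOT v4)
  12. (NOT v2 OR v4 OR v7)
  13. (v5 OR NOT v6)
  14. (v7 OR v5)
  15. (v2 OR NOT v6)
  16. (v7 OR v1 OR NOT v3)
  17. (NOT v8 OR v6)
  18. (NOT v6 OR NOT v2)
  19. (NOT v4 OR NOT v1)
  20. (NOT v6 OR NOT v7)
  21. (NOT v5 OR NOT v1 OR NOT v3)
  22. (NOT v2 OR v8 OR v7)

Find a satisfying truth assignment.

v1=False  v2=True  v3=False  v4=True  v5=False  v6=False  v7=True  v8=False

Check each clause:
  1. (v6 OR NOT v5 OR NOT v3) — NOT v5 is true.
  2. (v8 OR v2) — v2 is true.
  3. (NOT v8 OR v2) — NOT v8 is true.
  4. (NOT v7 OR v4) — v4 is true.
  5. (NOT v3 OR NOT v8) — NOT v8 is true.
  6. (NOT v2 OR NOT v5) — NOT v5 is true.
  7. (v4 OR v1 OR NOT v8) — NOT v8 is true.
  8. (v7 OR v4) — v4 is true.
  9. (v3 OR NOT v1) — NOT v1 is true.
  10. (NOT v1 OR v6) — NOT v1 is true.
  11. (v1 OR NOT v4 OR NOT v5) — NOT v5 is true.
  12. (v7 OR NOT v2 OR v4) — v4 is true.
  13. (NOT v6 OR v5) — NOT v6 is true.
  14. (v7 OR v5) — v7 is true.
  15. (NOT v6 OR v2) — NOT v6 is true.
  16. (v7 OR v1 OR NOT v3) — NOT v3 is true.
  17. (NOT v8 OR v6) — NOT v8 is true.
  18. (NOT v6 OR NOT v2) — NOT v6 is true.
  19. (NOT v4 OR NOT v1) — NOT v1 is true.
  20. (NOT v7 OR NOT v6) — NOT v6 is true.
  21. (NOT v1 OR NOT v3 OR NOT v5) — NOT v5 is true.
  22. (v7 OR NOT v2 OR v8) — v7 is true.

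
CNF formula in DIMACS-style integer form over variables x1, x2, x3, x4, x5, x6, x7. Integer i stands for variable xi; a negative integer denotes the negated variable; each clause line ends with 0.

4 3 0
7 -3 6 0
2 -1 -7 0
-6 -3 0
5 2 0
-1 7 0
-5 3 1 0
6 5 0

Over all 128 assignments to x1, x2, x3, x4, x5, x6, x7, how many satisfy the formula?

11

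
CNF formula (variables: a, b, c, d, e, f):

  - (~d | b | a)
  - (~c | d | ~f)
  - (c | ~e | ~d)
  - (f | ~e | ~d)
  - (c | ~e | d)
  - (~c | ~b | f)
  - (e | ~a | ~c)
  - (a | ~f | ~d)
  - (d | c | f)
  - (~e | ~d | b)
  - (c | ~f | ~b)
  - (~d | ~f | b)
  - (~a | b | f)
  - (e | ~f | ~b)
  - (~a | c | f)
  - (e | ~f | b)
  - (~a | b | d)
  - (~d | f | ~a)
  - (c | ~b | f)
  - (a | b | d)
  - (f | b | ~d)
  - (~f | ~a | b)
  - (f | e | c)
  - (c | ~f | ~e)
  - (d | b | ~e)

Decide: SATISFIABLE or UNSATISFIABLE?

Set a = True and propagate.
Try b = True.
Branch on c: take c = True.
  then f is forced to True.
  then d is forced to True.
  then e is forced to True.
So a = 1  b = 1  c = 1  d = 1  e = 1  f = 1 is a satisfying assignment.

SATISFIABLE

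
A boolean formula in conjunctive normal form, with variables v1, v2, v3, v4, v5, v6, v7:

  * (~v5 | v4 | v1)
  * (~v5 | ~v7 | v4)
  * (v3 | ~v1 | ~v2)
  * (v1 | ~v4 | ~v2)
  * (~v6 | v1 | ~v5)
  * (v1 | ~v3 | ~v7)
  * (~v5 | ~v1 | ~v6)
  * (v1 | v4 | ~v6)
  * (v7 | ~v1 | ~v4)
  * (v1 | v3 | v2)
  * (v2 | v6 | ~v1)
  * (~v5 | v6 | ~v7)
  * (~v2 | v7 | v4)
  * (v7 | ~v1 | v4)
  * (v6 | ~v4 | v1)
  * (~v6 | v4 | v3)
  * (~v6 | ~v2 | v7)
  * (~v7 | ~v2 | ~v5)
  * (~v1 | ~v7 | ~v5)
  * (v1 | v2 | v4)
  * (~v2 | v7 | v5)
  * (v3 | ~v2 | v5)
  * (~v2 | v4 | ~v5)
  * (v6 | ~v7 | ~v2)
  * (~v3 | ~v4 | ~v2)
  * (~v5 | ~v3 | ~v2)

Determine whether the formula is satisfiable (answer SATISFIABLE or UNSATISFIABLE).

SATISFIABLE

Set v1 = True and propagate.
Try v2 = False.
  then v6 is forced to True.
  then v5 is forced to False.
The remaining clauses are satisfied by v3 = True, v4 = True, v7 = True.
So v1=1, v2=0, v3=1, v4=1, v5=0, v6=1, v7=1 is a satisfying assignment.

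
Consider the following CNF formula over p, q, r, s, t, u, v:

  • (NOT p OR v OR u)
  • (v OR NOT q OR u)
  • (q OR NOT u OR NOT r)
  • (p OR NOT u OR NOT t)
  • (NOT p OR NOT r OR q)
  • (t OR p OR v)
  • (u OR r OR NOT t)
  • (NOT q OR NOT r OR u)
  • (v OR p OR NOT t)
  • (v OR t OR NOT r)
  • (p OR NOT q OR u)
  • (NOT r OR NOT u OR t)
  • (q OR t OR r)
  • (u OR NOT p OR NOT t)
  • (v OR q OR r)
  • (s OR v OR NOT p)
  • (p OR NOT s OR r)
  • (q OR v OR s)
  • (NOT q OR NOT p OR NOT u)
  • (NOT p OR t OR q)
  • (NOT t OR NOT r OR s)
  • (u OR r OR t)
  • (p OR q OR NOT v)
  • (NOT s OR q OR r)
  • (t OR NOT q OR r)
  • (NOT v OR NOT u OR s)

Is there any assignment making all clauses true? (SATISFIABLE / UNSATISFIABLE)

UNSATISFIABLE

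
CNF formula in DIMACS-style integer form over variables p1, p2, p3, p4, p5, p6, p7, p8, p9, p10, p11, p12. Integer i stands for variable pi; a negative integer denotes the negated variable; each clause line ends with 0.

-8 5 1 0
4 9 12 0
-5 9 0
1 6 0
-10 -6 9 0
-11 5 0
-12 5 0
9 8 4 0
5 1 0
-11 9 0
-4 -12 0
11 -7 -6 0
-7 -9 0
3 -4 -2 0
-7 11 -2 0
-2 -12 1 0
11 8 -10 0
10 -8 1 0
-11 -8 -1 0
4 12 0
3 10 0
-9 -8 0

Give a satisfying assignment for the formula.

p1 = 0  p2 = 0  p3 = 1  p4 = 1  p5 = 1  p6 = 1  p7 = 0  p8 = 0  p9 = 1  p10 = 1  p11 = 1  p12 = 0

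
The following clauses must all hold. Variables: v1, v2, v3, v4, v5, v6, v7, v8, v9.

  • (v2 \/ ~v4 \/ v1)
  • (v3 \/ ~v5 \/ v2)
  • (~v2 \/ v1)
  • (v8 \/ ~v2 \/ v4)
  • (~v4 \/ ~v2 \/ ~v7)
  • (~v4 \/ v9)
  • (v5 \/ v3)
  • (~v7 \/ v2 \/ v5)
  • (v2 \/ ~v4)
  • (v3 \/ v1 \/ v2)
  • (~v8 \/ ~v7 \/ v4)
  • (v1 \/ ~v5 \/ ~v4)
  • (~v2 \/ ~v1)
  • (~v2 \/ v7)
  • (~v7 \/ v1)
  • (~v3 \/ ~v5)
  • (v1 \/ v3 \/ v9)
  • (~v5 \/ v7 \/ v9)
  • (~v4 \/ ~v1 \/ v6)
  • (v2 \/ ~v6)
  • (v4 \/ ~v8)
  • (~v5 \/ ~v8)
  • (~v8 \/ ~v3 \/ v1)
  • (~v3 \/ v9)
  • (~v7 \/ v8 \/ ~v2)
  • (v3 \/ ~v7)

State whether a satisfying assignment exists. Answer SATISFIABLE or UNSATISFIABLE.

SATISFIABLE

Pure literal: v9 appears only positively; assign v9 = True.
Branch on v1: take v1 = False.
  then v2 is forced to False.
  then v4 is forced to False.
  then v3 is forced to True.
  then v7 is forced to False.
  then v5 is forced to False.
  then v6 is forced to False.
  then v8 is forced to False.
So v1=False, v2=False, v3=True, v4=False, v5=False, v6=False, v7=False, v8=False, v9=True is a satisfying assignment.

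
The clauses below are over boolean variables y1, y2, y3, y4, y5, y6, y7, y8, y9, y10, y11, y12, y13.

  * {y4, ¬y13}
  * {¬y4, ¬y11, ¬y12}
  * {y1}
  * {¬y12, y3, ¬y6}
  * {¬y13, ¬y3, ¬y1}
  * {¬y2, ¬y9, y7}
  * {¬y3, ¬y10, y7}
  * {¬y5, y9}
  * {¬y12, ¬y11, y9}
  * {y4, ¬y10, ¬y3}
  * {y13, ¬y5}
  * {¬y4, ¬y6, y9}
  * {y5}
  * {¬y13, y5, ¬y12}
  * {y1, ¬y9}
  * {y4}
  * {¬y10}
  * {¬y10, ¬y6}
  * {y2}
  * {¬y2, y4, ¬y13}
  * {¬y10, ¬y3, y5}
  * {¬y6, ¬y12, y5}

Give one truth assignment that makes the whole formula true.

y1=T  y2=T  y3=F  y4=T  y5=T  y6=T  y7=T  y8=F  y9=T  y10=F  y11=F  y12=F  y13=T

(y1) is a unit clause, so y1 = True.
Unit propagation: (y5) forces y5 = True.
Unit propagation: (y9) forces y9 = True.
(y13) is a unit clause, so y13 = True.
(y4) is a unit clause, so y4 = True.
Unit propagation: (¬y3) forces y3 = False.
Unit propagation: (¬y10) forces y10 = False.
Unit propagation: (y2) forces y2 = True.
The clause (y7) is unit: y7 must be True.
y11 occurs only negated in the remaining clauses — set y11 = False.
Pure literal: y12 appears only negated; assign y12 = False.
y6, y8 are now unconstrained; take y6 = True, y8 = False.
Every clause has at least one true literal under this assignment.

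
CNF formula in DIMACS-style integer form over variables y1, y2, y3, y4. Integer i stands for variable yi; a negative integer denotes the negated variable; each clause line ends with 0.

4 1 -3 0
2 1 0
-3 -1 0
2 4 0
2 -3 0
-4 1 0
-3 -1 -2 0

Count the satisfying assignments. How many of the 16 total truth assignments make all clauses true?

4

Satisfying assignments:
  y1=F y2=T y3=F y4=F
  y1=T y2=F y3=F y4=T
  y1=T y2=T y3=F y4=F
  y1=T y2=T y3=F y4=T
That's 4 in total.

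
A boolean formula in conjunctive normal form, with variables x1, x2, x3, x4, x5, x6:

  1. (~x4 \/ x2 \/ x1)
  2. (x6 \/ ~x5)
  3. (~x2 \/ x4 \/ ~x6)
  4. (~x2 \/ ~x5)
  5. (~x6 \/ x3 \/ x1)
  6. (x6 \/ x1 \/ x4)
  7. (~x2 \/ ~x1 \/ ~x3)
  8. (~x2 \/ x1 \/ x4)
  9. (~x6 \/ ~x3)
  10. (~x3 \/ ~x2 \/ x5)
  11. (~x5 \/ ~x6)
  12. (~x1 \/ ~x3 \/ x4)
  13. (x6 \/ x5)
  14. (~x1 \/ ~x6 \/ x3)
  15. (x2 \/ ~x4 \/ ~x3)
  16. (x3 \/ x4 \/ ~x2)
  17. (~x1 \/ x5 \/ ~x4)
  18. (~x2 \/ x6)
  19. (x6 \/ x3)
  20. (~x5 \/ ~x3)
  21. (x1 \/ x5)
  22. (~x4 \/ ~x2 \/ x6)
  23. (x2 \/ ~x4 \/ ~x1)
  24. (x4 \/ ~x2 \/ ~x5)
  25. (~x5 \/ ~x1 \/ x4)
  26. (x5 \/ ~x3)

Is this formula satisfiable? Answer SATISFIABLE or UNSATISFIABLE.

UNSATISFIABLE

x2 = True:
  propagation gives x5=False, x3=False, x6=True, x4=True; an empty clause results — contradiction.
x2 = False:
  x1 = True:
    propagation gives x4=False, x3=False, x6=False; an empty clause results — contradiction.
  x1 = False:
    propagation gives x4=False, x6=True, x3=True; an empty clause results — contradiction.
Every branch closes, so no satisfying assignment exists.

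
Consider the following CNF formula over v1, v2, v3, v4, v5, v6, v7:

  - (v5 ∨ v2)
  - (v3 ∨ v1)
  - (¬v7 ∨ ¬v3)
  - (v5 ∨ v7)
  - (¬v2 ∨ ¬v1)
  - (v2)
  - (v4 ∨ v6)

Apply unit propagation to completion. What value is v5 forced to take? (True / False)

True

(v2) is a unit clause: v2 = True.
From (¬v2 ∨ ¬v1) and v2 = True: v1 = False.
(v1 ∨ v3) with v1 = False leaves only v3, so v3 = True.
(¬v3 ∨ ¬v7) with v3 = True leaves only ¬v7, so v7 = False.
(v7 ∨ v5) with v7 = False leaves only v5, so v5 = True.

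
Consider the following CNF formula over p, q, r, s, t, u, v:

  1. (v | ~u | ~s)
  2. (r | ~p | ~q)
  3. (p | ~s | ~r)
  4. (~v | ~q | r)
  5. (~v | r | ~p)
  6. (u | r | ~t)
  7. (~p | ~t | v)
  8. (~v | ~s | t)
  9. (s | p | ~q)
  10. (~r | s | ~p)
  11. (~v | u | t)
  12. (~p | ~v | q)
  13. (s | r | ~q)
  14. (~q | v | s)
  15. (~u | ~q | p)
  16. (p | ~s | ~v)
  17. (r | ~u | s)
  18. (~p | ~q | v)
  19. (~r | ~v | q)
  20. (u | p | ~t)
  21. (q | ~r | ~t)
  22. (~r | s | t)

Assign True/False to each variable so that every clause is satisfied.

Set p = True and propagate.
Try q = False.
  then v is forced to False.
  then t is forced to False.
For the remaining variables, r = False, s = False, u = False works.

p=True, q=False, r=False, s=False, t=False, u=False, v=False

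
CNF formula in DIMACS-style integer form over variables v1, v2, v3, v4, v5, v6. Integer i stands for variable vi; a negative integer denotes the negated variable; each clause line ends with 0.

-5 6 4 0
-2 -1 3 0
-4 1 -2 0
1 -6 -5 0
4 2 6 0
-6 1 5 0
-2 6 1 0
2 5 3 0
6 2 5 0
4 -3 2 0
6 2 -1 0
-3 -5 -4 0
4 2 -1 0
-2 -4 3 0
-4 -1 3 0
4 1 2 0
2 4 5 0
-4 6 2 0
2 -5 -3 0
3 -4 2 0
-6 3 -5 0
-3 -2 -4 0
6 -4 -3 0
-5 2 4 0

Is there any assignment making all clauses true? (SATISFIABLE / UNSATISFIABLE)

Set v1 = True and propagate.
Set v2 = False and propagate.
  then v6 is forced to True.
  then v4 is forced to True.
  then v3 is forced to True.
  then v5 is forced to False.
Every clause has at least one true literal under this assignment.
So v1 = True, v2 = False, v3 = True, v4 = True, v5 = False, v6 = True is a satisfying assignment.

SATISFIABLE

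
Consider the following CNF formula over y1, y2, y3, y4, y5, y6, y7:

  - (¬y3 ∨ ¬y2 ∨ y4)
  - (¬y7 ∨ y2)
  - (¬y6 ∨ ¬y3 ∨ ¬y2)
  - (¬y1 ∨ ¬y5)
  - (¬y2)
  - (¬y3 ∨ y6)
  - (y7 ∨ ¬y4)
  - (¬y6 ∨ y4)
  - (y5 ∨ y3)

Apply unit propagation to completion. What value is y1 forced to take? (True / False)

(¬y2) stands alone — y2 = False.
In (¬y7 ∨ y2), y2 is now false; ¬y7 must hold, so y7 = False.
In (¬y4 ∨ y7), y7 is now false; ¬y4 must hold, so y4 = False.
(¬y6 ∨ y4) with y4 = False leaves only ¬y6, so y6 = False.
(¬y3 ∨ y6) with y6 = False leaves only ¬y3, so y3 = False.
(y5 ∨ y3): since y3 = False, the clause reduces to (y5). y5 = True.
From (¬y5 ∨ ¬y1) and y5 = True: y1 = False.

False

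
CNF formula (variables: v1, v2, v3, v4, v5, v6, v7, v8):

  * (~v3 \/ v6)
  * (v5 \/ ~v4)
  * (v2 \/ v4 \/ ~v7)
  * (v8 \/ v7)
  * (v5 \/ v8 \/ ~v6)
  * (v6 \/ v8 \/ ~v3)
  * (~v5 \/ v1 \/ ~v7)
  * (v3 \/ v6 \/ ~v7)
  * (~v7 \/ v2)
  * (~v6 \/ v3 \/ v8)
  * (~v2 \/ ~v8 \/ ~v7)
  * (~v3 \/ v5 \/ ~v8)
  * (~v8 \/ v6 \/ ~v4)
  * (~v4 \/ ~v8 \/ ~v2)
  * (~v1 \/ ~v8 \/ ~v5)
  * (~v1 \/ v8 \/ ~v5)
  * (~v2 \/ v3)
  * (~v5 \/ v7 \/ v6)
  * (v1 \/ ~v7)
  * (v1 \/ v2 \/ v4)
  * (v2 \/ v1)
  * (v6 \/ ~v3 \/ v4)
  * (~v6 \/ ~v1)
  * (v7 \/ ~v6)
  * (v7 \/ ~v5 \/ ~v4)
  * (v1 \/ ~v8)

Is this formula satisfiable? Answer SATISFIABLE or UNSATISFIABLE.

SATISFIABLE

Branch on v1: take v1 = True.
  then v6 is forced to False.
  then v3 is forced to False.
  then v7 is forced to False.
  then v8 is forced to True.
  then v4 is forced to False.
  then v5 is forced to False.
  then v2 is forced to False.
So v1=T, v2=F, v3=F, v4=F, v5=F, v6=F, v7=F, v8=T is a satisfying assignment.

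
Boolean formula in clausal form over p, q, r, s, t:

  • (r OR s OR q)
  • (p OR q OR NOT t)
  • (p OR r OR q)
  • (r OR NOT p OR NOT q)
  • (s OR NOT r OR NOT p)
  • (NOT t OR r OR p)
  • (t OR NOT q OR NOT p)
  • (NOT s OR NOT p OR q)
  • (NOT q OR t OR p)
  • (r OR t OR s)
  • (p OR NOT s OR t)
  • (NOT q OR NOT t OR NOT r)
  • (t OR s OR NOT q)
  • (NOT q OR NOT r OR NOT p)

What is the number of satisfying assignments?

1

Satisfying assignments:
  p=F q=F r=T s=F t=F
That's 1 in total.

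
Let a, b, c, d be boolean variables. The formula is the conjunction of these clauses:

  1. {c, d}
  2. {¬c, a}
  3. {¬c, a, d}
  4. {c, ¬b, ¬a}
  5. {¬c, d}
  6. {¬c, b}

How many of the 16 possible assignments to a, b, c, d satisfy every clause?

4

The models are:
  a=F b=F c=F d=T
  a=F b=T c=F d=T
  a=T b=F c=F d=T
  a=T b=T c=T d=T
That's 4 in total.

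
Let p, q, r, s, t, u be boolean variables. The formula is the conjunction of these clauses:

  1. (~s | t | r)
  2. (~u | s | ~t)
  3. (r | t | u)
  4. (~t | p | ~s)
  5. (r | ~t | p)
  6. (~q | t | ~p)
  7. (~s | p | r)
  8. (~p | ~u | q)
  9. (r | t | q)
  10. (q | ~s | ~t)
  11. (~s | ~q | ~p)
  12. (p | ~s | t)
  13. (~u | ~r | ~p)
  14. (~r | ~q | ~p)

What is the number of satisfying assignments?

Case analysis on p and t:
  p=T, t=T: remaining (q,r,s,u) ∈ {(F,F,F,F); (F,T,F,F); (T,F,F,F)} — 3.
  p=T, t=F: remaining (q,r,s,u) ∈ {(F,T,F,F); (F,T,T,F)} — 2.
  p=F, t=T: remaining (q,r,s,u) ∈ {(F,T,F,F); (T,T,F,F)} — 2.
  p=F, t=F: 5 of the 16 assignments to (q,r,s,u) work.
Total: 3 + 2 + 2 + 5 = 12.

12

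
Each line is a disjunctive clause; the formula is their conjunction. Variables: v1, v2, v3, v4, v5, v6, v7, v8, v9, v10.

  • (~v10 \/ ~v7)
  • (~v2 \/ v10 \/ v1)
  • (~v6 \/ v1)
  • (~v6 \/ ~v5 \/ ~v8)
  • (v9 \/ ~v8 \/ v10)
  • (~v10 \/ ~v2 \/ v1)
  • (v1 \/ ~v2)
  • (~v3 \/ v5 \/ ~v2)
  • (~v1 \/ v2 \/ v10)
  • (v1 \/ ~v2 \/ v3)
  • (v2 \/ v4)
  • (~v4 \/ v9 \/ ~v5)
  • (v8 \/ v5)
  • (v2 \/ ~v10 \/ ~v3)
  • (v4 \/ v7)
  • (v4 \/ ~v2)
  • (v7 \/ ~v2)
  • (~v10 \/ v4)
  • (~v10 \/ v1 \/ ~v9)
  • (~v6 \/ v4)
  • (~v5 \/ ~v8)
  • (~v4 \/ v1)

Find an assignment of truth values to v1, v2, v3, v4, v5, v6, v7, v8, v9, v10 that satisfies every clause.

v1=T, v2=T, v3=F, v4=T, v5=T, v6=F, v7=T, v8=F, v9=T, v10=F

v6 occurs only negated in the remaining clauses — set v6 = False.
Set v1 = True and propagate.
Branch on v2: take v2 = True.
  then v4 is forced to True.
  then v7 is forced to True.
  then v10 is forced to False.
Set v3 = False and propagate.
The remaining clauses are satisfied by v5 = True, v8 = False, v9 = True.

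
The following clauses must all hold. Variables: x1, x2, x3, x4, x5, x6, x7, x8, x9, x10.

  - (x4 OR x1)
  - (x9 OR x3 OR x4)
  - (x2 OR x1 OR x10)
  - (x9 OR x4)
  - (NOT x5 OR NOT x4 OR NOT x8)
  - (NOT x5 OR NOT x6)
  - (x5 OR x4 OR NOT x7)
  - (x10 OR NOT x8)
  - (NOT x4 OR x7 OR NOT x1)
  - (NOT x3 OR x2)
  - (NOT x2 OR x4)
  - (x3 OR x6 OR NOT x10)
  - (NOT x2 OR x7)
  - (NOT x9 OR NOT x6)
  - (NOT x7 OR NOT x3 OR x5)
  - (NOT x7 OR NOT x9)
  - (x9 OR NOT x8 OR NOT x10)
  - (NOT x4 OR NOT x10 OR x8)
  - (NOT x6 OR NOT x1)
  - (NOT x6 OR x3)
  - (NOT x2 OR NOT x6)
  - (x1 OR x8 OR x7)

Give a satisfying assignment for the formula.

x1 = T, x2 = T, x3 = F, x4 = T, x5 = F, x6 = F, x7 = T, x8 = F, x9 = F, x10 = F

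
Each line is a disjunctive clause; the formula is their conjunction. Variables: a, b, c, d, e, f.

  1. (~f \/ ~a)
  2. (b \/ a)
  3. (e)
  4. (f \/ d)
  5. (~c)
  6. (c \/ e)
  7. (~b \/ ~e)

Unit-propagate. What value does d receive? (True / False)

True

(e) stands alone — e = True.
(~c) is a unit clause: c = False.
From (~e \/ ~b) and e = True: b = False.
From (a \/ b) and b = False: a = True.
From (~f \/ ~a) and a = True: f = False.
From (d \/ f) and f = False: d = True.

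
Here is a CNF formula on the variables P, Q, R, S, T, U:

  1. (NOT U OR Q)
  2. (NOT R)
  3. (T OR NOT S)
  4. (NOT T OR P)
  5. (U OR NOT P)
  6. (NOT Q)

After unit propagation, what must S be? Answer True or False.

False

Unit clause (NOT R) sets R = False.
Unit clause (NOT Q) sets Q = False.
In (Q OR NOT U), Q is now false; NOT U must hold, so U = False.
(NOT P OR U): since U = False, the clause reduces to (NOT P). P = False.
(P OR NOT T) with P = False leaves only NOT T, so T = False.
From (T OR NOT S) and T = False: S = False.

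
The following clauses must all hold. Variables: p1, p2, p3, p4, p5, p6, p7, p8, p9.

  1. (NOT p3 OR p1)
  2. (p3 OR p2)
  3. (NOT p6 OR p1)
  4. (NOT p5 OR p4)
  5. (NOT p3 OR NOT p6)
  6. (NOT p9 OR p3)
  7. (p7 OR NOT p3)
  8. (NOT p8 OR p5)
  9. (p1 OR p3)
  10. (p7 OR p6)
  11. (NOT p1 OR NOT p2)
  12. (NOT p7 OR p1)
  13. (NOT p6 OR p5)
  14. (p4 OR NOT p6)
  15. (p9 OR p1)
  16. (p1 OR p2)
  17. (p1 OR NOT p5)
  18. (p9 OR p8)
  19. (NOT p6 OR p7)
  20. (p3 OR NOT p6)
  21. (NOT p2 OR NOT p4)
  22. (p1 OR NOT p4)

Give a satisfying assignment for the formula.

p1=T  p2=F  p3=T  p4=T  p5=T  p6=F  p7=T  p8=F  p9=T

Branch on p1: take p1 = True.
  then p2 is forced to False.
  then p3 is forced to True.
  then p6 is forced to False.
  then p7 is forced to True.
Try p4 = True.
For the remaining variables, p5 = True, p8 = False, p9 = True works.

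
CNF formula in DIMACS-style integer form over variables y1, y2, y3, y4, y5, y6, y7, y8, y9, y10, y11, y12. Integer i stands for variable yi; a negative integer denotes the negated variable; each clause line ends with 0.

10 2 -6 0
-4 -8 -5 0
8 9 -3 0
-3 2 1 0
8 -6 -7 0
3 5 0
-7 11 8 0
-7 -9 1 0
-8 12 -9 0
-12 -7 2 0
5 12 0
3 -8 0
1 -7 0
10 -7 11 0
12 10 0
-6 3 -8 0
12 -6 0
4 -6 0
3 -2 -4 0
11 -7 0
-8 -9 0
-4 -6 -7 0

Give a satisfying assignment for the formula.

y1=False, y2=True, y3=True, y4=True, y5=True, y6=False, y7=False, y8=False, y9=True, y10=True, y11=True, y12=False

Check each clause:
  1. (y10 \/ ~y6 \/ y2) — y2 is true.
  2. (~y8 \/ ~y4 \/ ~y5) — ~y8 is true.
  3. (y9 \/ y8 \/ ~y3) — y9 is true.
  4. (~y3 \/ y2 \/ y1) — y2 is true.
  5. (~y7 \/ y8 \/ ~y6) — ~y7 is true.
  6. (y3 \/ y5) — y3 is true.
  7. (y8 \/ y11 \/ ~y7) — ~y7 is true.
  8. (~y7 \/ y1 \/ ~y9) — ~y7 is true.
  9. (~y8 \/ ~y9 \/ y12) — ~y8 is true.
  10. (~y7 \/ y2 \/ ~y12) — ~y7 is true.
  11. (y12 \/ y5) — y5 is true.
  12. (~y8 \/ y3) — ~y8 is true.
  13. (~y7 \/ y1) — ~y7 is true.
  14. (y10 \/ ~y7 \/ y11) — ~y7 is true.
  15. (y12 \/ y10) — y10 is true.
  16. (~y6 \/ ~y8 \/ y3) — ~y8 is true.
  17. (y12 \/ ~y6) — ~y6 is true.
  18. (~y6 \/ y4) — ~y6 is true.
  19. (~y4 \/ y3 \/ ~y2) — y3 is true.
  20. (y11 \/ ~y7) — ~y7 is true.
  21. (~y8 \/ ~y9) — ~y8 is true.
  22. (~y6 \/ ~y7 \/ ~y4) — ~y7 is true.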